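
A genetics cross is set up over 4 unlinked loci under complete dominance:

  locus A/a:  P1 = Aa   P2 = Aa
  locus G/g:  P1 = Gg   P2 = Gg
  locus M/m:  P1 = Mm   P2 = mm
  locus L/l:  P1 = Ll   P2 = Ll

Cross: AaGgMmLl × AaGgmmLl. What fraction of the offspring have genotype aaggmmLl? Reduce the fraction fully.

P(aaggmmLl) = 1/64

AaGgMmLl gametes: AGML×1, AGMl×1, AGmL×1, AGml×1, AgML×1, AgMl×1, AgmL×1, Agml×1, aGML×1, aGMl×1, aGmL×1, aGml×1, agML×1, agMl×1, agmL×1, agml×1
AaGgmmLl gametes: AGmL×2, AGml×2, AgmL×2, Agml×2, aGmL×2, aGml×2, agmL×2, agml×2
AaGgMmLl×AaGgmmLl grid (16·16=256): AAGGMmLL=2 AAGGMmLl=4 AAGGMmll=2 AAGGmmLL=2 AAGGmmLl=4 AAGGmmll=2 AAGgMmLL=4 AAGgMmLl=8 AAGgMmll=4 AAGgmmLL=4 AAGgmmLl=8 AAGgmmll=4 AAggMmLL=2 AAggMmLl=4 AAggMmll=2 AAggmmLL=2 AAggmmLl=4 AAggmmll=2 AaGGMmLL=4 AaGGMmLl=8 AaGGMmll=4 AaGGmmLL=4 AaGGmmLl=8 AaGGmmll=4 AaGgMmLL=8 AaGgMmLl=16 AaGgMmll=8 AaGgmmLL=8 AaGgmmLl=16 AaGgmmll=8 AaggMmLL=4 AaggMmLl=8 AaggMmll=4 AaggmmLL=4 AaggmmLl=8 Aaggmmll=4 aaGGMmLL=2 aaGGMmLl=4 aaGGMmll=2 aaGGmmLL=2 aaGGmmLl=4 aaGGmmll=2 aaGgMmLL=4 aaGgMmLl=8 aaGgMmll=4 aaGgmmLL=4 aaGgmmLl=8 aaGgmmll=4 aaggMmLL=2 aaggMmLl=4 aaggMmll=2 aaggmmLL=2 aaggmmLl=4 aaggmmll=2
aaggmmLl hits 4/256; gcd=4; 4÷4/256÷4 = 1/64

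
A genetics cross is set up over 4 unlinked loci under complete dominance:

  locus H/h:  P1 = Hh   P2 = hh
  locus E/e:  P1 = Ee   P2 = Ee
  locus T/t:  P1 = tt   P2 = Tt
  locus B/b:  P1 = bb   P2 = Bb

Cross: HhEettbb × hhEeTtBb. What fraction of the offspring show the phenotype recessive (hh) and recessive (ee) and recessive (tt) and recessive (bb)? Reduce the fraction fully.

HhEettbb gametes: HEtb×4, Hetb×4, hEtb×4, hetb×4
hhEeTtBb gametes: hETB×2, hETb×2, hEtB×2, hEtb×2, heTB×2, heTb×2, hetB×2, hetb×2
HhEettbb×hhEeTtBb grid (16·16=256): HhEETtBb=8 HhEETtbb=8 HhEEttBb=8 HhEEttbb=8 HhEeTtBb=16 HhEeTtbb=16 HhEettBb=16 HhEettbb=16 HheeTtBb=8 HheeTtbb=8 HheettBb=8 Hheettbb=8 hhEETtBb=8 hhEETtbb=8 hhEEttBb=8 hhEEttbb=8 hhEeTtBb=16 hhEeTtbb=16 hhEettBb=16 hhEettbb=16 hheeTtBb=8 hheeTtbb=8 hheettBb=8 hheettbb=8
hh ee tt bb hits 8/256; gcd=8; 8÷8/256÷8 = 1/32

P(hh ee tt bb) = 1/32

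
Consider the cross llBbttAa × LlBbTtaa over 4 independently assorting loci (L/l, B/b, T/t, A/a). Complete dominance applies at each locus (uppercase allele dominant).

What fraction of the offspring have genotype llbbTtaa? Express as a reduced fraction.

llBbttAa gametes: lBtA×4, lBta×4, lbtA×4, lbta×4
LlBbTtaa gametes: LBTa×2, LBta×2, LbTa×2, Lbta×2, lBTa×2, lBta×2, lbTa×2, lbta×2
llBbttAa×LlBbTtaa grid (16·16=256): LlBBTtAa=8 LlBBTtaa=8 LlBBttAa=8 LlBBttaa=8 LlBbTtAa=16 LlBbTtaa=16 LlBbttAa=16 LlBbttaa=16 LlbbTtAa=8 LlbbTtaa=8 LlbbttAa=8 Llbbttaa=8 llBBTtAa=8 llBBTtaa=8 llBBttAa=8 llBBttaa=8 llBbTtAa=16 llBbTtaa=16 llBbttAa=16 llBbttaa=16 llbbTtAa=8 llbbTtaa=8 llbbttAa=8 llbbttaa=8
llbbTtaa hits 8/256; gcd=8; 8÷8/256÷8 = 1/32

P(llbbTtaa) = 1/32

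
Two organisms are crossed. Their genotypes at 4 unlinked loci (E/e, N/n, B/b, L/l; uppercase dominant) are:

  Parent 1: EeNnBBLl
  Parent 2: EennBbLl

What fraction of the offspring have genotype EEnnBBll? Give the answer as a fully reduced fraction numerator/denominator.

P(EEnnBBll) = 1/64

EeNnBBLl gametes: ENBL×2, ENBl×2, EnBL×2, EnBl×2, eNBL×2, eNBl×2, enBL×2, enBl×2
EennBbLl gametes: EnBL×2, EnBl×2, EnbL×2, Enbl×2, enBL×2, enBl×2, enbL×2, enbl×2
EeNnBBLl×EennBbLl grid (16·16=256): EENnBBLL=4 EENnBBLl=8 EENnBBll=4 EENnBbLL=4 EENnBbLl=8 EENnBbll=4 EEnnBBLL=4 EEnnBBLl=8 EEnnBBll=4 EEnnBbLL=4 EEnnBbLl=8 EEnnBbll=4 EeNnBBLL=8 EeNnBBLl=16 EeNnBBll=8 EeNnBbLL=8 EeNnBbLl=16 EeNnBbll=8 EennBBLL=8 EennBBLl=16 EennBBll=8 EennBbLL=8 EennBbLl=16 EennBbll=8 eeNnBBLL=4 eeNnBBLl=8 eeNnBBll=4 eeNnBbLL=4 eeNnBbLl=8 eeNnBbll=4 eennBBLL=4 eennBBLl=8 eennBBll=4 eennBbLL=4 eennBbLl=8 eennBbll=4
EEnnBBll hits 4/256; gcd=4; 4÷4/256÷4 = 1/64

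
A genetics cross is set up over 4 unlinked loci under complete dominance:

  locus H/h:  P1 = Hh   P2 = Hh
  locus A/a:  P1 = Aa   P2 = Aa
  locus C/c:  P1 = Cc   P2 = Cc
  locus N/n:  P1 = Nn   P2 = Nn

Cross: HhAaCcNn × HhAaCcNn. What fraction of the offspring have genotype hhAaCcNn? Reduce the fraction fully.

HhAaCcNn gametes: HACN×1, HACn×1, HAcN×1, HAcn×1, HaCN×1, HaCn×1, HacN×1, Hacn×1, hACN×1, hACn×1, hAcN×1, hAcn×1, haCN×1, haCn×1, hacN×1, hacn×1
HhAaCcNn gametes: HACN×1, HACn×1, HAcN×1, HAcn×1, HaCN×1, HaCn×1, HacN×1, Hacn×1, hACN×1, hACn×1, hAcN×1, hAcn×1, haCN×1, haCn×1, hacN×1, hacn×1
HhAaCcNn×HhAaCcNn grid (16·16=256): HHAACCNN=1 HHAACCNn=2 HHAACCnn=1 HHAACcNN=2 HHAACcNn=4 HHAACcnn=2 HHAAccNN=1 HHAAccNn=2 HHAAccnn=1 HHAaCCNN=2 HHAaCCNn=4 HHAaCCnn=2 HHAaCcNN=4 HHAaCcNn=8 HHAaCcnn=4 HHAaccNN=2 HHAaccNn=4 HHAaccnn=2 HHaaCCNN=1 HHaaCCNn=2 HHaaCCnn=1 HHaaCcNN=2 HHaaCcNn=4 HHaaCcnn=2 HHaaccNN=1 HHaaccNn=2 HHaaccnn=1 HhAACCNN=2 HhAACCNn=4 HhAACCnn=2 HhAACcNN=4 HhAACcNn=8 HhAACcnn=4 HhAAccNN=2 HhAAccNn=4 HhAAccnn=2 HhAaCCNN=4 HhAaCCNn=8 HhAaCCnn=4 HhAaCcNN=8 HhAaCcNn=16 HhAaCcnn=8 HhAaccNN=4 HhAaccNn=8 HhAaccnn=4 HhaaCCNN=2 HhaaCCNn=4 HhaaCCnn=2 HhaaCcNN=4 HhaaCcNn=8 HhaaCcnn=4 HhaaccNN=2 HhaaccNn=4 Hhaaccnn=2 hhAACCNN=1 hhAACCNn=2 hhAACCnn=1 hhAACcNN=2 hhAACcNn=4 hhAACcnn=2 hhAAccNN=1 hhAAccNn=2 hhAAccnn=1 hhAaCCNN=2 hhAaCCNn=4 hhAaCCnn=2 hhAaCcNN=4 hhAaCcNn=8 hhAaCcnn=4 hhAaccNN=2 hhAaccNn=4 hhAaccnn=2 hhaaCCNN=1 hhaaCCNn=2 hhaaCCnn=1 hhaaCcNN=2 hhaaCcNn=4 hhaaCcnn=2 hhaaccNN=1 hhaaccNn=2 hhaaccnn=1
hhAaCcNn hits 8/256; gcd=8; 8÷8/256÷8 = 1/32

P(hhAaCcNn) = 1/32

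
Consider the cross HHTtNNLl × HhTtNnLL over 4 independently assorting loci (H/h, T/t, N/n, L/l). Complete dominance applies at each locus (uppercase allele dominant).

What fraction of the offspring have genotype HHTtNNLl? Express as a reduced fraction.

HHTtNNLl gametes: HTNL×4, HTNl×4, HtNL×4, HtNl×4
HhTtNnLL gametes: HTNL×2, HTnL×2, HtNL×2, HtnL×2, hTNL×2, hTnL×2, htNL×2, htnL×2
HHTtNNLl×HhTtNnLL grid (16·16=256): HHTTNNLL=8 HHTTNNLl=8 HHTTNnLL=8 HHTTNnLl=8 HHTtNNLL=16 HHTtNNLl=16 HHTtNnLL=16 HHTtNnLl=16 HHttNNLL=8 HHttNNLl=8 HHttNnLL=8 HHttNnLl=8 HhTTNNLL=8 HhTTNNLl=8 HhTTNnLL=8 HhTTNnLl=8 HhTtNNLL=16 HhTtNNLl=16 HhTtNnLL=16 HhTtNnLl=16 HhttNNLL=8 HhttNNLl=8 HhttNnLL=8 HhttNnLl=8
HHTtNNLl hits 16/256; gcd=16; 16÷16/256÷16 = 1/16

P(HHTtNNLl) = 1/16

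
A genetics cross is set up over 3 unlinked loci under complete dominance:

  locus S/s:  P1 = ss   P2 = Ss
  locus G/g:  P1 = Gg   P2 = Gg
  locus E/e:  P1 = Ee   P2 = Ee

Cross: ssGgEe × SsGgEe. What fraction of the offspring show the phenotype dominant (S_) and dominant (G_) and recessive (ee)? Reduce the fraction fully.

P(S_ G_ ee) = 3/32

ssGgEe gametes: sGE×2, sGe×2, sgE×2, sge×2
SsGgEe gametes: SGE×1, SGe×1, SgE×1, Sge×1, sGE×1, sGe×1, sgE×1, sge×1
ssGgEe×SsGgEe grid (8·8=64): SsGGEE=2 SsGGEe=4 SsGGee=2 SsGgEE=4 SsGgEe=8 SsGgee=4 SsggEE=2 SsggEe=4 Ssggee=2 ssGGEE=2 ssGGEe=4 ssGGee=2 ssGgEE=4 ssGgEe=8 ssGgee=4 ssggEE=2 ssggEe=4 ssggee=2
S_ G_ ee hits 6/64; gcd=2; 6÷2/64÷2 = 3/32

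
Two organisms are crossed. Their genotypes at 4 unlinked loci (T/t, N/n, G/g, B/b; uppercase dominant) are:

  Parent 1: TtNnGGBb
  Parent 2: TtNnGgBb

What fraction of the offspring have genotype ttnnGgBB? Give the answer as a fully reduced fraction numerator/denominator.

P(ttnnGgBB) = 1/128

TtNnGGBb gametes: TNGB×2, TNGb×2, TnGB×2, TnGb×2, tNGB×2, tNGb×2, tnGB×2, tnGb×2
TtNnGgBb gametes: TNGB×1, TNGb×1, TNgB×1, TNgb×1, TnGB×1, TnGb×1, TngB×1, Tngb×1, tNGB×1, tNGb×1, tNgB×1, tNgb×1, tnGB×1, tnGb×1, tngB×1, tngb×1
TtNnGGBb×TtNnGgBb grid (16·16=256): TTNNGGBB=2 TTNNGGBb=4 TTNNGGbb=2 TTNNGgBB=2 TTNNGgBb=4 TTNNGgbb=2 TTNnGGBB=4 TTNnGGBb=8 TTNnGGbb=4 TTNnGgBB=4 TTNnGgBb=8 TTNnGgbb=4 TTnnGGBB=2 TTnnGGBb=4 TTnnGGbb=2 TTnnGgBB=2 TTnnGgBb=4 TTnnGgbb=2 TtNNGGBB=4 TtNNGGBb=8 TtNNGGbb=4 TtNNGgBB=4 TtNNGgBb=8 TtNNGgbb=4 TtNnGGBB=8 TtNnGGBb=16 TtNnGGbb=8 TtNnGgBB=8 TtNnGgBb=16 TtNnGgbb=8 TtnnGGBB=4 TtnnGGBb=8 TtnnGGbb=4 TtnnGgBB=4 TtnnGgBb=8 TtnnGgbb=4 ttNNGGBB=2 ttNNGGBb=4 ttNNGGbb=2 ttNNGgBB=2 ttNNGgBb=4 ttNNGgbb=2 ttNnGGBB=4 ttNnGGBb=8 ttNnGGbb=4 ttNnGgBB=4 ttNnGgBb=8 ttNnGgbb=4 ttnnGGBB=2 ttnnGGBb=4 ttnnGGbb=2 ttnnGgBB=2 ttnnGgBb=4 ttnnGgbb=2
ttnnGgBB hits 2/256; gcd=2; 2÷2/256÷2 = 1/128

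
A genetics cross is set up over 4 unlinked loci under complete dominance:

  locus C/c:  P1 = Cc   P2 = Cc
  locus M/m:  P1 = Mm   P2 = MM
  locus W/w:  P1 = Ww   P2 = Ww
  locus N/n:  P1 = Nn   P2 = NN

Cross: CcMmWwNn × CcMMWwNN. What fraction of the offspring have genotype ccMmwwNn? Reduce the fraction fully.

P(ccMmwwNn) = 1/64

CcMmWwNn gametes: CMWN×1, CMWn×1, CMwN×1, CMwn×1, CmWN×1, CmWn×1, CmwN×1, Cmwn×1, cMWN×1, cMWn×1, cMwN×1, cMwn×1, cmWN×1, cmWn×1, cmwN×1, cmwn×1
CcMMWwNN gametes: CMWN×4, CMwN×4, cMWN×4, cMwN×4
CcMmWwNn×CcMMWwNN grid (16·16=256): CCMMWWNN=4 CCMMWWNn=4 CCMMWwNN=8 CCMMWwNn=8 CCMMwwNN=4 CCMMwwNn=4 CCMmWWNN=4 CCMmWWNn=4 CCMmWwNN=8 CCMmWwNn=8 CCMmwwNN=4 CCMmwwNn=4 CcMMWWNN=8 CcMMWWNn=8 CcMMWwNN=16 CcMMWwNn=16 CcMMwwNN=8 CcMMwwNn=8 CcMmWWNN=8 CcMmWWNn=8 CcMmWwNN=16 CcMmWwNn=16 CcMmwwNN=8 CcMmwwNn=8 ccMMWWNN=4 ccMMWWNn=4 ccMMWwNN=8 ccMMWwNn=8 ccMMwwNN=4 ccMMwwNn=4 ccMmWWNN=4 ccMmWWNn=4 ccMmWwNN=8 ccMmWwNn=8 ccMmwwNN=4 ccMmwwNn=4
ccMmwwNn hits 4/256; gcd=4; 4÷4/256÷4 = 1/64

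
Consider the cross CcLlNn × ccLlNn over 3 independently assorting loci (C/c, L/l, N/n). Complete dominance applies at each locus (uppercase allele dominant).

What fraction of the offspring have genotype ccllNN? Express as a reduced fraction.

P(ccllNN) = 1/32

CcLlNn gametes: CLN×1, CLn×1, ClN×1, Cln×1, cLN×1, cLn×1, clN×1, cln×1
ccLlNn gametes: cLN×2, cLn×2, clN×2, cln×2
CcLlNn×ccLlNn grid (8·8=64): CcLLNN=2 CcLLNn=4 CcLLnn=2 CcLlNN=4 CcLlNn=8 CcLlnn=4 CcllNN=2 CcllNn=4 Ccllnn=2 ccLLNN=2 ccLLNn=4 ccLLnn=2 ccLlNN=4 ccLlNn=8 ccLlnn=4 ccllNN=2 ccllNn=4 ccllnn=2
ccllNN hits 2/64; gcd=2; 2÷2/64÷2 = 1/32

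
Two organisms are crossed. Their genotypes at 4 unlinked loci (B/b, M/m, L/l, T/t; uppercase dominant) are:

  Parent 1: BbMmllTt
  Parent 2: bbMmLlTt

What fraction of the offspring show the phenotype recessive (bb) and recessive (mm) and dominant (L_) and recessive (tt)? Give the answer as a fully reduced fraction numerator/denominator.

P(bb mm L_ tt) = 1/64

BbMmllTt gametes: BMlT×2, BMlt×2, BmlT×2, Bmlt×2, bMlT×2, bMlt×2, bmlT×2, bmlt×2
bbMmLlTt gametes: bMLT×2, bMLt×2, bMlT×2, bMlt×2, bmLT×2, bmLt×2, bmlT×2, bmlt×2
BbMmllTt×bbMmLlTt grid (16·16=256): BbMMLlTT=4 BbMMLlTt=8 BbMMLltt=4 BbMMllTT=4 BbMMllTt=8 BbMMlltt=4 BbMmLlTT=8 BbMmLlTt=16 BbMmLltt=8 BbMmllTT=8 BbMmllTt=16 BbMmlltt=8 BbmmLlTT=4 BbmmLlTt=8 BbmmLltt=4 BbmmllTT=4 BbmmllTt=8 Bbmmlltt=4 bbMMLlTT=4 bbMMLlTt=8 bbMMLltt=4 bbMMllTT=4 bbMMllTt=8 bbMMlltt=4 bbMmLlTT=8 bbMmLlTt=16 bbMmLltt=8 bbMmllTT=8 bbMmllTt=16 bbMmlltt=8 bbmmLlTT=4 bbmmLlTt=8 bbmmLltt=4 bbmmllTT=4 bbmmllTt=8 bbmmlltt=4
bb mm L_ tt hits 4/256; gcd=4; 4÷4/256÷4 = 1/64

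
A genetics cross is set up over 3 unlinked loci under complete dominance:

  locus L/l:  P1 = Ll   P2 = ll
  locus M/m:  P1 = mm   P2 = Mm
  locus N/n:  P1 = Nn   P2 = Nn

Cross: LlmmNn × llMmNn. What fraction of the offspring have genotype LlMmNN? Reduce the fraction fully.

LlmmNn gametes: LmN×2, Lmn×2, lmN×2, lmn×2
llMmNn gametes: lMN×2, lMn×2, lmN×2, lmn×2
LlmmNn×llMmNn grid (8·8=64): LlMmNN=4 LlMmNn=8 LlMmnn=4 LlmmNN=4 LlmmNn=8 Llmmnn=4 llMmNN=4 llMmNn=8 llMmnn=4 llmmNN=4 llmmNn=8 llmmnn=4
LlMmNN hits 4/64; gcd=4; 4÷4/64÷4 = 1/16

P(LlMmNN) = 1/16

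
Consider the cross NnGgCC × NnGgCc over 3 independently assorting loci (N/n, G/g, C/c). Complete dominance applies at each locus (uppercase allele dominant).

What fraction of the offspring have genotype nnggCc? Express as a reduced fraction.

P(nnggCc) = 1/32

NnGgCC gametes: NGC×2, NgC×2, nGC×2, ngC×2
NnGgCc gametes: NGC×1, NGc×1, NgC×1, Ngc×1, nGC×1, nGc×1, ngC×1, ngc×1
NnGgCC×NnGgCc grid (8·8=64): NNGGCC=2 NNGGCc=2 NNGgCC=4 NNGgCc=4 NNggCC=2 NNggCc=2 NnGGCC=4 NnGGCc=4 NnGgCC=8 NnGgCc=8 NnggCC=4 NnggCc=4 nnGGCC=2 nnGGCc=2 nnGgCC=4 nnGgCc=4 nnggCC=2 nnggCc=2
nnggCc hits 2/64; gcd=2; 2÷2/64÷2 = 1/32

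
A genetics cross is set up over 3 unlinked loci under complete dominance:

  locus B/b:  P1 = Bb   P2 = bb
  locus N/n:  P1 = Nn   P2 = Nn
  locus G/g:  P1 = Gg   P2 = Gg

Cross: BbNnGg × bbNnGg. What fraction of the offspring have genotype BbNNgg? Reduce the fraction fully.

P(BbNNgg) = 1/32

BbNnGg gametes: BNG×1, BNg×1, BnG×1, Bng×1, bNG×1, bNg×1, bnG×1, bng×1
bbNnGg gametes: bNG×2, bNg×2, bnG×2, bng×2
BbNnGg×bbNnGg grid (8·8=64): BbNNGG=2 BbNNGg=4 BbNNgg=2 BbNnGG=4 BbNnGg=8 BbNngg=4 BbnnGG=2 BbnnGg=4 Bbnngg=2 bbNNGG=2 bbNNGg=4 bbNNgg=2 bbNnGG=4 bbNnGg=8 bbNngg=4 bbnnGG=2 bbnnGg=4 bbnngg=2
BbNNgg hits 2/64; gcd=2; 2÷2/64÷2 = 1/32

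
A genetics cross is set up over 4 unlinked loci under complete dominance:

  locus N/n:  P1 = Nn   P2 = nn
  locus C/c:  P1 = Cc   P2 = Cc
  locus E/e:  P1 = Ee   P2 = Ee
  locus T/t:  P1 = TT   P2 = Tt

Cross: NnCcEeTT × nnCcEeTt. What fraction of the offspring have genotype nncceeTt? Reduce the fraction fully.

P(nncceeTt) = 1/64

NnCcEeTT gametes: NCET×2, NCeT×2, NcET×2, NceT×2, nCET×2, nCeT×2, ncET×2, nceT×2
nnCcEeTt gametes: nCET×2, nCEt×2, nCeT×2, nCet×2, ncET×2, ncEt×2, nceT×2, ncet×2
NnCcEeTT×nnCcEeTt grid (16·16=256): NnCCEETT=4 NnCCEETt=4 NnCCEeTT=8 NnCCEeTt=8 NnCCeeTT=4 NnCCeeTt=4 NnCcEETT=8 NnCcEETt=8 NnCcEeTT=16 NnCcEeTt=16 NnCceeTT=8 NnCceeTt=8 NnccEETT=4 NnccEETt=4 NnccEeTT=8 NnccEeTt=8 NncceeTT=4 NncceeTt=4 nnCCEETT=4 nnCCEETt=4 nnCCEeTT=8 nnCCEeTt=8 nnCCeeTT=4 nnCCeeTt=4 nnCcEETT=8 nnCcEETt=8 nnCcEeTT=16 nnCcEeTt=16 nnCceeTT=8 nnCceeTt=8 nnccEETT=4 nnccEETt=4 nnccEeTT=8 nnccEeTt=8 nncceeTT=4 nncceeTt=4
nncceeTt hits 4/256; gcd=4; 4÷4/256÷4 = 1/64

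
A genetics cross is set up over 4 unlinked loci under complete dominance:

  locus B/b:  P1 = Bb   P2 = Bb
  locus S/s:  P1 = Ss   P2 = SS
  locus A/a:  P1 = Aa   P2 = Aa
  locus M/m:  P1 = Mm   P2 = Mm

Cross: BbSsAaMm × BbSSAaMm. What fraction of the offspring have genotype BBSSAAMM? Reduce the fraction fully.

P(BBSSAAMM) = 1/128

BbSsAaMm gametes: BSAM×1, BSAm×1, BSaM×1, BSam×1, BsAM×1, BsAm×1, BsaM×1, Bsam×1, bSAM×1, bSAm×1, bSaM×1, bSam×1, bsAM×1, bsAm×1, bsaM×1, bsam×1
BbSSAaMm gametes: BSAM×2, BSAm×2, BSaM×2, BSam×2, bSAM×2, bSAm×2, bSaM×2, bSam×2
BbSsAaMm×BbSSAaMm grid (16·16=256): BBSSAAMM=2 BBSSAAMm=4 BBSSAAmm=2 BBSSAaMM=4 BBSSAaMm=8 BBSSAamm=4 BBSSaaMM=2 BBSSaaMm=4 BBSSaamm=2 BBSsAAMM=2 BBSsAAMm=4 BBSsAAmm=2 BBSsAaMM=4 BBSsAaMm=8 BBSsAamm=4 BBSsaaMM=2 BBSsaaMm=4 BBSsaamm=2 BbSSAAMM=4 BbSSAAMm=8 BbSSAAmm=4 BbSSAaMM=8 BbSSAaMm=16 BbSSAamm=8 BbSSaaMM=4 BbSSaaMm=8 BbSSaamm=4 BbSsAAMM=4 BbSsAAMm=8 BbSsAAmm=4 BbSsAaMM=8 BbSsAaMm=16 BbSsAamm=8 BbSsaaMM=4 BbSsaaMm=8 BbSsaamm=4 bbSSAAMM=2 bbSSAAMm=4 bbSSAAmm=2 bbSSAaMM=4 bbSSAaMm=8 bbSSAamm=4 bbSSaaMM=2 bbSSaaMm=4 bbSSaamm=2 bbSsAAMM=2 bbSsAAMm=4 bbSsAAmm=2 bbSsAaMM=4 bbSsAaMm=8 bbSsAamm=4 bbSsaaMM=2 bbSsaaMm=4 bbSsaamm=2
BBSSAAMM hits 2/256; gcd=2; 2÷2/256÷2 = 1/128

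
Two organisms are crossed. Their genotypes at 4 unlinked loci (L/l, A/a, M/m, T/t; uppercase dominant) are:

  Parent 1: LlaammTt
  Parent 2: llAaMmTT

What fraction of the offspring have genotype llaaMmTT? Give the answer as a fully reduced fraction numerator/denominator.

LlaammTt gametes: LamT×4, Lamt×4, lamT×4, lamt×4
llAaMmTT gametes: lAMT×4, lAmT×4, laMT×4, lamT×4
LlaammTt×llAaMmTT grid (16·16=256): LlAaMmTT=16 LlAaMmTt=16 LlAammTT=16 LlAammTt=16 LlaaMmTT=16 LlaaMmTt=16 LlaammTT=16 LlaammTt=16 llAaMmTT=16 llAaMmTt=16 llAammTT=16 llAammTt=16 llaaMmTT=16 llaaMmTt=16 llaammTT=16 llaammTt=16
llaaMmTT hits 16/256; gcd=16; 16÷16/256÷16 = 1/16

P(llaaMmTT) = 1/16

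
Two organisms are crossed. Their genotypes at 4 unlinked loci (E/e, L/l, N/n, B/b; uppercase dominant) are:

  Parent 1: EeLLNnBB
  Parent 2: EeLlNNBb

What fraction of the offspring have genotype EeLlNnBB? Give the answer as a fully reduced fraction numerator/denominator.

P(EeLlNnBB) = 1/16

EeLLNnBB gametes: ELNB×4, ELnB×4, eLNB×4, eLnB×4
EeLlNNBb gametes: ELNB×2, ELNb×2, ElNB×2, ElNb×2, eLNB×2, eLNb×2, elNB×2, elNb×2
EeLLNnBB×EeLlNNBb grid (16·16=256): EELLNNBB=8 EELLNNBb=8 EELLNnBB=8 EELLNnBb=8 EELlNNBB=8 EELlNNBb=8 EELlNnBB=8 EELlNnBb=8 EeLLNNBB=16 EeLLNNBb=16 EeLLNnBB=16 EeLLNnBb=16 EeLlNNBB=16 EeLlNNBb=16 EeLlNnBB=16 EeLlNnBb=16 eeLLNNBB=8 eeLLNNBb=8 eeLLNnBB=8 eeLLNnBb=8 eeLlNNBB=8 eeLlNNBb=8 eeLlNnBB=8 eeLlNnBb=8
EeLlNnBB hits 16/256; gcd=16; 16÷16/256÷16 = 1/16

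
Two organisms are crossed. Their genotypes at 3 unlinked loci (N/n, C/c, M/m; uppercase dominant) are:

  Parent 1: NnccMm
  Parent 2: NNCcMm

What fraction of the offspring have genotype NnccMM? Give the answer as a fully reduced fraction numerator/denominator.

P(NnccMM) = 1/16

NnccMm gametes: NcM×2, Ncm×2, ncM×2, ncm×2
NNCcMm gametes: NCM×2, NCm×2, NcM×2, Ncm×2
NnccMm×NNCcMm grid (8·8=64): NNCcMM=4 NNCcMm=8 NNCcmm=4 NNccMM=4 NNccMm=8 NNccmm=4 NnCcMM=4 NnCcMm=8 NnCcmm=4 NnccMM=4 NnccMm=8 Nnccmm=4
NnccMM hits 4/64; gcd=4; 4÷4/64÷4 = 1/16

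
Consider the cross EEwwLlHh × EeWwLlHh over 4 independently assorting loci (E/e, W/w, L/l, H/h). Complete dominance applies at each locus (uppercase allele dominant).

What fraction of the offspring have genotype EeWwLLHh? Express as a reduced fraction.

P(EeWwLLHh) = 1/32

EEwwLlHh gametes: EwLH×4, EwLh×4, EwlH×4, Ewlh×4
EeWwLlHh gametes: EWLH×1, EWLh×1, EWlH×1, EWlh×1, EwLH×1, EwLh×1, EwlH×1, Ewlh×1, eWLH×1, eWLh×1, eWlH×1, eWlh×1, ewLH×1, ewLh×1, ewlH×1, ewlh×1
EEwwLlHh×EeWwLlHh grid (16·16=256): EEWwLLHH=4 EEWwLLHh=8 EEWwLLhh=4 EEWwLlHH=8 EEWwLlHh=16 EEWwLlhh=8 EEWwllHH=4 EEWwllHh=8 EEWwllhh=4 EEwwLLHH=4 EEwwLLHh=8 EEwwLLhh=4 EEwwLlHH=8 EEwwLlHh=16 EEwwLlhh=8 EEwwllHH=4 EEwwllHh=8 EEwwllhh=4 EeWwLLHH=4 EeWwLLHh=8 EeWwLLhh=4 EeWwLlHH=8 EeWwLlHh=16 EeWwLlhh=8 EeWwllHH=4 EeWwllHh=8 EeWwllhh=4 EewwLLHH=4 EewwLLHh=8 EewwLLhh=4 EewwLlHH=8 EewwLlHh=16 EewwLlhh=8 EewwllHH=4 EewwllHh=8 Eewwllhh=4
EeWwLLHh hits 8/256; gcd=8; 8÷8/256÷8 = 1/32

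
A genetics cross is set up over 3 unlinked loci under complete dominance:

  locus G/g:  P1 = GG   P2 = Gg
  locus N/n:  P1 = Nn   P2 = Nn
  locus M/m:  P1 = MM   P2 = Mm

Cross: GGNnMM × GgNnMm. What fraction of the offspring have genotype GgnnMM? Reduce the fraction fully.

GGNnMM gametes: GNM×4, GnM×4
GgNnMm gametes: GNM×1, GNm×1, GnM×1, Gnm×1, gNM×1, gNm×1, gnM×1, gnm×1
GGNnMM×GgNnMm grid (8·8=64): GGNNMM=4 GGNNMm=4 GGNnMM=8 GGNnMm=8 GGnnMM=4 GGnnMm=4 GgNNMM=4 GgNNMm=4 GgNnMM=8 GgNnMm=8 GgnnMM=4 GgnnMm=4
GgnnMM hits 4/64; gcd=4; 4÷4/64÷4 = 1/16

P(GgnnMM) = 1/16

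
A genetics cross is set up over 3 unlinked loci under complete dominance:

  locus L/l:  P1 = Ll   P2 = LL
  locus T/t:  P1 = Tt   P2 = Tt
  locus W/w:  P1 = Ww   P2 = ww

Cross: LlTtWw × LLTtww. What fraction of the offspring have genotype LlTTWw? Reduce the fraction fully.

P(LlTTWw) = 1/16

LlTtWw gametes: LTW×1, LTw×1, LtW×1, Ltw×1, lTW×1, lTw×1, ltW×1, ltw×1
LLTtww gametes: LTw×4, Ltw×4
LlTtWw×LLTtww grid (8·8=64): LLTTWw=4 LLTTww=4 LLTtWw=8 LLTtww=8 LLttWw=4 LLttww=4 LlTTWw=4 LlTTww=4 LlTtWw=8 LlTtww=8 LlttWw=4 Llttww=4
LlTTWw hits 4/64; gcd=4; 4÷4/64÷4 = 1/16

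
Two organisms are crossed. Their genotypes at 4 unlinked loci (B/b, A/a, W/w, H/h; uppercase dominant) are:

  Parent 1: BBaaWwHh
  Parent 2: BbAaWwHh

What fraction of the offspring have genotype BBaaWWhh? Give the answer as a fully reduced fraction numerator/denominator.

BBaaWwHh gametes: BaWH×4, BaWh×4, BawH×4, Bawh×4
BbAaWwHh gametes: BAWH×1, BAWh×1, BAwH×1, BAwh×1, BaWH×1, BaWh×1, BawH×1, Bawh×1, bAWH×1, bAWh×1, bAwH×1, bAwh×1, baWH×1, baWh×1, bawH×1, bawh×1
BBaaWwHh×BbAaWwHh grid (16·16=256): BBAaWWHH=4 BBAaWWHh=8 BBAaWWhh=4 BBAaWwHH=8 BBAaWwHh=16 BBAaWwhh=8 BBAawwHH=4 BBAawwHh=8 BBAawwhh=4 BBaaWWHH=4 BBaaWWHh=8 BBaaWWhh=4 BBaaWwHH=8 BBaaWwHh=16 BBaaWwhh=8 BBaawwHH=4 BBaawwHh=8 BBaawwhh=4 BbAaWWHH=4 BbAaWWHh=8 BbAaWWhh=4 BbAaWwHH=8 BbAaWwHh=16 BbAaWwhh=8 BbAawwHH=4 BbAawwHh=8 BbAawwhh=4 BbaaWWHH=4 BbaaWWHh=8 BbaaWWhh=4 BbaaWwHH=8 BbaaWwHh=16 BbaaWwhh=8 BbaawwHH=4 BbaawwHh=8 Bbaawwhh=4
BBaaWWhh hits 4/256; gcd=4; 4÷4/256÷4 = 1/64

P(BBaaWWhh) = 1/64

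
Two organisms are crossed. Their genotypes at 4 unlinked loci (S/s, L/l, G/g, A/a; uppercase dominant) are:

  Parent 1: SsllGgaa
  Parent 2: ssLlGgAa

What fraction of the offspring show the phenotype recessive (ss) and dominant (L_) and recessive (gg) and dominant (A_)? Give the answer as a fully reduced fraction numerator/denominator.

SsllGgaa gametes: SlGa×4, Slga×4, slGa×4, slga×4
ssLlGgAa gametes: sLGA×2, sLGa×2, sLgA×2, sLga×2, slGA×2, slGa×2, slgA×2, slga×2
SsllGgaa×ssLlGgAa grid (16·16=256): SsLlGGAa=8 SsLlGGaa=8 SsLlGgAa=16 SsLlGgaa=16 SsLlggAa=8 SsLlggaa=8 SsllGGAa=8 SsllGGaa=8 SsllGgAa=16 SsllGgaa=16 SsllggAa=8 Ssllggaa=8 ssLlGGAa=8 ssLlGGaa=8 ssLlGgAa=16 ssLlGgaa=16 ssLlggAa=8 ssLlggaa=8 ssllGGAa=8 ssllGGaa=8 ssllGgAa=16 ssllGgaa=16 ssllggAa=8 ssllggaa=8
ss L_ gg A_ hits 8/256; gcd=8; 8÷8/256÷8 = 1/32

P(ss L_ gg A_) = 1/32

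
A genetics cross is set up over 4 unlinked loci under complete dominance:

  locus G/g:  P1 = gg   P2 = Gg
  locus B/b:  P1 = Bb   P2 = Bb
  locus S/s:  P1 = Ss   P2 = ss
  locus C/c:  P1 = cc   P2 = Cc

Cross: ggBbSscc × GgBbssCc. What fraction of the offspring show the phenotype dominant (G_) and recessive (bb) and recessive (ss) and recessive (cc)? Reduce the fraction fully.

ggBbSscc gametes: gBSc×4, gBsc×4, gbSc×4, gbsc×4
GgBbssCc gametes: GBsC×2, GBsc×2, GbsC×2, Gbsc×2, gBsC×2, gBsc×2, gbsC×2, gbsc×2
ggBbSscc×GgBbssCc grid (16·16=256): GgBBSsCc=8 GgBBSscc=8 GgBBssCc=8 GgBBsscc=8 GgBbSsCc=16 GgBbSscc=16 GgBbssCc=16 GgBbsscc=16 GgbbSsCc=8 GgbbSscc=8 GgbbssCc=8 Ggbbsscc=8 ggBBSsCc=8 ggBBSscc=8 ggBBssCc=8 ggBBsscc=8 ggBbSsCc=16 ggBbSscc=16 ggBbssCc=16 ggBbsscc=16 ggbbSsCc=8 ggbbSscc=8 ggbbssCc=8 ggbbsscc=8
G_ bb ss cc hits 8/256; gcd=8; 8÷8/256÷8 = 1/32

P(G_ bb ss cc) = 1/32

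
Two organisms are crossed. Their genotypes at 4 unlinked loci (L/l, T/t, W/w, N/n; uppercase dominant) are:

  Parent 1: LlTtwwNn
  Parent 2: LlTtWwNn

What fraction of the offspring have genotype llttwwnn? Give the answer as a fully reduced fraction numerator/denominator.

LlTtwwNn gametes: LTwN×2, LTwn×2, LtwN×2, Ltwn×2, lTwN×2, lTwn×2, ltwN×2, ltwn×2
LlTtWwNn gametes: LTWN×1, LTWn×1, LTwN×1, LTwn×1, LtWN×1, LtWn×1, LtwN×1, Ltwn×1, lTWN×1, lTWn×1, lTwN×1, lTwn×1, ltWN×1, ltWn×1, ltwN×1, ltwn×1
LlTtwwNn×LlTtWwNn grid (16·16=256): LLTTWwNN=2 LLTTWwNn=4 LLTTWwnn=2 LLTTwwNN=2 LLTTwwNn=4 LLTTwwnn=2 LLTtWwNN=4 LLTtWwNn=8 LLTtWwnn=4 LLTtwwNN=4 LLTtwwNn=8 LLTtwwnn=4 LLttWwNN=2 LLttWwNn=4 LLttWwnn=2 LLttwwNN=2 LLttwwNn=4 LLttwwnn=2 LlTTWwNN=4 LlTTWwNn=8 LlTTWwnn=4 LlTTwwNN=4 LlTTwwNn=8 LlTTwwnn=4 LlTtWwNN=8 LlTtWwNn=16 LlTtWwnn=8 LlTtwwNN=8 LlTtwwNn=16 LlTtwwnn=8 LlttWwNN=4 LlttWwNn=8 LlttWwnn=4 LlttwwNN=4 LlttwwNn=8 Llttwwnn=4 llTTWwNN=2 llTTWwNn=4 llTTWwnn=2 llTTwwNN=2 llTTwwNn=4 llTTwwnn=2 llTtWwNN=4 llTtWwNn=8 llTtWwnn=4 llTtwwNN=4 llTtwwNn=8 llTtwwnn=4 llttWwNN=2 llttWwNn=4 llttWwnn=2 llttwwNN=2 llttwwNn=4 llttwwnn=2
llttwwnn hits 2/256; gcd=2; 2÷2/256÷2 = 1/128

P(llttwwnn) = 1/128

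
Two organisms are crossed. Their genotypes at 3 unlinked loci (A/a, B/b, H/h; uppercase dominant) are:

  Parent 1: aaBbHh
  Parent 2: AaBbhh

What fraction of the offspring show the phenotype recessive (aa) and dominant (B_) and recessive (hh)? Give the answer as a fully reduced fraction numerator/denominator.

aaBbHh gametes: aBH×2, aBh×2, abH×2, abh×2
AaBbhh gametes: ABh×2, Abh×2, aBh×2, abh×2
aaBbHh×AaBbhh grid (8·8=64): AaBBHh=4 AaBBhh=4 AaBbHh=8 AaBbhh=8 AabbHh=4 Aabbhh=4 aaBBHh=4 aaBBhh=4 aaBbHh=8 aaBbhh=8 aabbHh=4 aabbhh=4
aa B_ hh hits 12/64; gcd=4; 12÷4/64÷4 = 3/16

P(aa B_ hh) = 3/16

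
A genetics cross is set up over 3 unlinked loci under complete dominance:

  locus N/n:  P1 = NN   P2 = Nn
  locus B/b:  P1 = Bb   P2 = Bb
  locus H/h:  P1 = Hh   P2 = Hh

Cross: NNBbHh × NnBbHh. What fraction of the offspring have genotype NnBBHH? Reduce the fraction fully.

P(NnBBHH) = 1/32

NNBbHh gametes: NBH×2, NBh×2, NbH×2, Nbh×2
NnBbHh gametes: NBH×1, NBh×1, NbH×1, Nbh×1, nBH×1, nBh×1, nbH×1, nbh×1
NNBbHh×NnBbHh grid (8·8=64): NNBBHH=2 NNBBHh=4 NNBBhh=2 NNBbHH=4 NNBbHh=8 NNBbhh=4 NNbbHH=2 NNbbHh=4 NNbbhh=2 NnBBHH=2 NnBBHh=4 NnBBhh=2 NnBbHH=4 NnBbHh=8 NnBbhh=4 NnbbHH=2 NnbbHh=4 Nnbbhh=2
NnBBHH hits 2/64; gcd=2; 2÷2/64÷2 = 1/32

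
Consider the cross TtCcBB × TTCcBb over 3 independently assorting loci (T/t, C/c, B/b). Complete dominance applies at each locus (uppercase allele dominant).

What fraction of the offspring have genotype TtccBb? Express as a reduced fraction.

TtCcBB gametes: TCB×2, TcB×2, tCB×2, tcB×2
TTCcBb gametes: TCB×2, TCb×2, TcB×2, Tcb×2
TtCcBB×TTCcBb grid (8·8=64): TTCCBB=4 TTCCBb=4 TTCcBB=8 TTCcBb=8 TTccBB=4 TTccBb=4 TtCCBB=4 TtCCBb=4 TtCcBB=8 TtCcBb=8 TtccBB=4 TtccBb=4
TtccBb hits 4/64; gcd=4; 4÷4/64÷4 = 1/16

P(TtccBb) = 1/16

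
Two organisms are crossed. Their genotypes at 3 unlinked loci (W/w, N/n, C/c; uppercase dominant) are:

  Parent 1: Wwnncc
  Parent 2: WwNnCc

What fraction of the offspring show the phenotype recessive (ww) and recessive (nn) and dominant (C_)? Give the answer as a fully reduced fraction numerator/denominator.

P(ww nn C_) = 1/16

Wwnncc gametes: Wnc×4, wnc×4
WwNnCc gametes: WNC×1, WNc×1, WnC×1, Wnc×1, wNC×1, wNc×1, wnC×1, wnc×1
Wwnncc×WwNnCc grid (8·8=64): WWNnCc=4 WWNncc=4 WWnnCc=4 WWnncc=4 WwNnCc=8 WwNncc=8 WwnnCc=8 Wwnncc=8 wwNnCc=4 wwNncc=4 wwnnCc=4 wwnncc=4
ww nn C_ hits 4/64; gcd=4; 4÷4/64÷4 = 1/16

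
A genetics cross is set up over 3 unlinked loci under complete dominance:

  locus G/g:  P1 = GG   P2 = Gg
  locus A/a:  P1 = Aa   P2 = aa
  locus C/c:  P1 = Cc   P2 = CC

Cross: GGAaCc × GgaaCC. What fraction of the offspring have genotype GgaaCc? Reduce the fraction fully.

P(GgaaCc) = 1/8

GGAaCc gametes: GAC×2, GAc×2, GaC×2, Gac×2
GgaaCC gametes: GaC×4, gaC×4
GGAaCc×GgaaCC grid (8·8=64): GGAaCC=8 GGAaCc=8 GGaaCC=8 GGaaCc=8 GgAaCC=8 GgAaCc=8 GgaaCC=8 GgaaCc=8
GgaaCc hits 8/64; gcd=8; 8÷8/64÷8 = 1/8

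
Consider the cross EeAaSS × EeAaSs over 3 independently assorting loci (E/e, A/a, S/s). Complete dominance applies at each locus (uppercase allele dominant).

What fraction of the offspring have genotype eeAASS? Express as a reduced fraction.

P(eeAASS) = 1/32

EeAaSS gametes: EAS×2, EaS×2, eAS×2, eaS×2
EeAaSs gametes: EAS×1, EAs×1, EaS×1, Eas×1, eAS×1, eAs×1, eaS×1, eas×1
EeAaSS×EeAaSs grid (8·8=64): EEAASS=2 EEAASs=2 EEAaSS=4 EEAaSs=4 EEaaSS=2 EEaaSs=2 EeAASS=4 EeAASs=4 EeAaSS=8 EeAaSs=8 EeaaSS=4 EeaaSs=4 eeAASS=2 eeAASs=2 eeAaSS=4 eeAaSs=4 eeaaSS=2 eeaaSs=2
eeAASS hits 2/64; gcd=2; 2÷2/64÷2 = 1/32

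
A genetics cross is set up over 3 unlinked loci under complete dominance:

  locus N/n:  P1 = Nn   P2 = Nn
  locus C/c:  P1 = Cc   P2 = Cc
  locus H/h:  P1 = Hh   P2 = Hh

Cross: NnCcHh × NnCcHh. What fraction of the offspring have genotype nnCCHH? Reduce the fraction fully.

NnCcHh gametes: NCH×1, NCh×1, NcH×1, Nch×1, nCH×1, nCh×1, ncH×1, nch×1
NnCcHh gametes: NCH×1, NCh×1, NcH×1, Nch×1, nCH×1, nCh×1, ncH×1, nch×1
NnCcHh×NnCcHh grid (8·8=64): NNCCHH=1 NNCCHh=2 NNCChh=1 NNCcHH=2 NNCcHh=4 NNCchh=2 NNccHH=1 NNccHh=2 NNcchh=1 NnCCHH=2 NnCCHh=4 NnCChh=2 NnCcHH=4 NnCcHh=8 NnCchh=4 NnccHH=2 NnccHh=4 Nncchh=2 nnCCHH=1 nnCCHh=2 nnCChh=1 nnCcHH=2 nnCcHh=4 nnCchh=2 nnccHH=1 nnccHh=2 nncchh=1
nnCCHH hits 1/64; gcd=1; 1÷1/64÷1 = 1/64

P(nnCCHH) = 1/64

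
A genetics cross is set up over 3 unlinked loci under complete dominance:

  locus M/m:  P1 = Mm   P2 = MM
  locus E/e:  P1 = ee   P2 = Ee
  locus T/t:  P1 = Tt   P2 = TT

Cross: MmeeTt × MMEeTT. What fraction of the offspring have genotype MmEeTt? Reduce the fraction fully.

P(MmEeTt) = 1/8

MmeeTt gametes: MeT×2, Met×2, meT×2, met×2
MMEeTT gametes: MET×4, MeT×4
MmeeTt×MMEeTT grid (8·8=64): MMEeTT=8 MMEeTt=8 MMeeTT=8 MMeeTt=8 MmEeTT=8 MmEeTt=8 MmeeTT=8 MmeeTt=8
MmEeTt hits 8/64; gcd=8; 8÷8/64÷8 = 1/8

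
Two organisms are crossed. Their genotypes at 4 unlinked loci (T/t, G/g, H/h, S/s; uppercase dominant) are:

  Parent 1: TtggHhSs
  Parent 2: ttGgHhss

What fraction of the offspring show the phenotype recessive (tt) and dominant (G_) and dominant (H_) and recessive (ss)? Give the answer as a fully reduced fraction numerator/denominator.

P(tt G_ H_ ss) = 3/32

TtggHhSs gametes: TgHS×2, TgHs×2, TghS×2, Tghs×2, tgHS×2, tgHs×2, tghS×2, tghs×2
ttGgHhss gametes: tGHs×4, tGhs×4, tgHs×4, tghs×4
TtggHhSs×ttGgHhss grid (16·16=256): TtGgHHSs=8 TtGgHHss=8 TtGgHhSs=16 TtGgHhss=16 TtGghhSs=8 TtGghhss=8 TtggHHSs=8 TtggHHss=8 TtggHhSs=16 TtggHhss=16 TtgghhSs=8 Ttgghhss=8 ttGgHHSs=8 ttGgHHss=8 ttGgHhSs=16 ttGgHhss=16 ttGghhSs=8 ttGghhss=8 ttggHHSs=8 ttggHHss=8 ttggHhSs=16 ttggHhss=16 ttgghhSs=8 ttgghhss=8
tt G_ H_ ss hits 24/256; gcd=8; 24÷8/256÷8 = 3/32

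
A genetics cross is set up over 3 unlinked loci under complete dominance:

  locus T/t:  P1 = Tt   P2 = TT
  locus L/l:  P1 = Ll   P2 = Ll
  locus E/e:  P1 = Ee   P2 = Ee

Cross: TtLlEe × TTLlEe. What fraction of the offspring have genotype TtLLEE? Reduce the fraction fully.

P(TtLLEE) = 1/32

TtLlEe gametes: TLE×1, TLe×1, TlE×1, Tle×1, tLE×1, tLe×1, tlE×1, tle×1
TTLlEe gametes: TLE×2, TLe×2, TlE×2, Tle×2
TtLlEe×TTLlEe grid (8·8=64): TTLLEE=2 TTLLEe=4 TTLLee=2 TTLlEE=4 TTLlEe=8 TTLlee=4 TTllEE=2 TTllEe=4 TTllee=2 TtLLEE=2 TtLLEe=4 TtLLee=2 TtLlEE=4 TtLlEe=8 TtLlee=4 TtllEE=2 TtllEe=4 Ttllee=2
TtLLEE hits 2/64; gcd=2; 2÷2/64÷2 = 1/32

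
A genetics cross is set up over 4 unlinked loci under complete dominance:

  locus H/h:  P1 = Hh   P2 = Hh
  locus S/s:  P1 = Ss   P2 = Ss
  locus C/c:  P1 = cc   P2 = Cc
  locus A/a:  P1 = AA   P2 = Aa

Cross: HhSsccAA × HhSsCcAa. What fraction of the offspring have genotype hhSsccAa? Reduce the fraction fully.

P(hhSsccAa) = 1/32

HhSsccAA gametes: HScA×4, HscA×4, hScA×4, hscA×4
HhSsCcAa gametes: HSCA×1, HSCa×1, HScA×1, HSca×1, HsCA×1, HsCa×1, HscA×1, Hsca×1, hSCA×1, hSCa×1, hScA×1, hSca×1, hsCA×1, hsCa×1, hscA×1, hsca×1
HhSsccAA×HhSsCcAa grid (16·16=256): HHSSCcAA=4 HHSSCcAa=4 HHSSccAA=4 HHSSccAa=4 HHSsCcAA=8 HHSsCcAa=8 HHSsccAA=8 HHSsccAa=8 HHssCcAA=4 HHssCcAa=4 HHssccAA=4 HHssccAa=4 HhSSCcAA=8 HhSSCcAa=8 HhSSccAA=8 HhSSccAa=8 HhSsCcAA=16 HhSsCcAa=16 HhSsccAA=16 HhSsccAa=16 HhssCcAA=8 HhssCcAa=8 HhssccAA=8 HhssccAa=8 hhSSCcAA=4 hhSSCcAa=4 hhSSccAA=4 hhSSccAa=4 hhSsCcAA=8 hhSsCcAa=8 hhSsccAA=8 hhSsccAa=8 hhssCcAA=4 hhssCcAa=4 hhssccAA=4 hhssccAa=4
hhSsccAa hits 8/256; gcd=8; 8÷8/256÷8 = 1/32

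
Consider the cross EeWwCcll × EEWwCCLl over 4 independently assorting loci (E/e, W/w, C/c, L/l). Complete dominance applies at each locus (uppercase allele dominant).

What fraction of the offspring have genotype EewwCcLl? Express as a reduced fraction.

P(EewwCcLl) = 1/32

EeWwCcll gametes: EWCl×2, EWcl×2, EwCl×2, Ewcl×2, eWCl×2, eWcl×2, ewCl×2, ewcl×2
EEWwCCLl gametes: EWCL×4, EWCl×4, EwCL×4, EwCl×4
EeWwCcll×EEWwCCLl grid (16·16=256): EEWWCCLl=8 EEWWCCll=8 EEWWCcLl=8 EEWWCcll=8 EEWwCCLl=16 EEWwCCll=16 EEWwCcLl=16 EEWwCcll=16 EEwwCCLl=8 EEwwCCll=8 EEwwCcLl=8 EEwwCcll=8 EeWWCCLl=8 EeWWCCll=8 EeWWCcLl=8 EeWWCcll=8 EeWwCCLl=16 EeWwCCll=16 EeWwCcLl=16 EeWwCcll=16 EewwCCLl=8 EewwCCll=8 EewwCcLl=8 EewwCcll=8
EewwCcLl hits 8/256; gcd=8; 8÷8/256÷8 = 1/32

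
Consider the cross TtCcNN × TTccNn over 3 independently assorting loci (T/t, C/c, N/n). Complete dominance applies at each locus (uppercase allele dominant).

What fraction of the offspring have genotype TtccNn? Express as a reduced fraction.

TtCcNN gametes: TCN×2, TcN×2, tCN×2, tcN×2
TTccNn gametes: TcN×4, Tcn×4
TtCcNN×TTccNn grid (8·8=64): TTCcNN=8 TTCcNn=8 TTccNN=8 TTccNn=8 TtCcNN=8 TtCcNn=8 TtccNN=8 TtccNn=8
TtccNn hits 8/64; gcd=8; 8÷8/64÷8 = 1/8

P(TtccNn) = 1/8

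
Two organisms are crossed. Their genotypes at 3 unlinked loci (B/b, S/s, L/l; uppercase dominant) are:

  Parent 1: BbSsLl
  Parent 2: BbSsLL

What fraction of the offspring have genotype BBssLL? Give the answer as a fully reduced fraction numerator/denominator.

P(BBssLL) = 1/32

BbSsLl gametes: BSL×1, BSl×1, BsL×1, Bsl×1, bSL×1, bSl×1, bsL×1, bsl×1
BbSsLL gametes: BSL×2, BsL×2, bSL×2, bsL×2
BbSsLl×BbSsLL grid (8·8=64): BBSSLL=2 BBSSLl=2 BBSsLL=4 BBSsLl=4 BBssLL=2 BBssLl=2 BbSSLL=4 BbSSLl=4 BbSsLL=8 BbSsLl=8 BbssLL=4 BbssLl=4 bbSSLL=2 bbSSLl=2 bbSsLL=4 bbSsLl=4 bbssLL=2 bbssLl=2
BBssLL hits 2/64; gcd=2; 2÷2/64÷2 = 1/32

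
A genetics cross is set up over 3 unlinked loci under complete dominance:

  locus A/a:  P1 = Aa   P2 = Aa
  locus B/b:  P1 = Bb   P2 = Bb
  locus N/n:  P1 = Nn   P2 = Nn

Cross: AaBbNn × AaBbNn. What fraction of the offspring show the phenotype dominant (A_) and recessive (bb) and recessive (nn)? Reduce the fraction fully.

AaBbNn gametes: ABN×1, ABn×1, AbN×1, Abn×1, aBN×1, aBn×1, abN×1, abn×1
AaBbNn gametes: ABN×1, ABn×1, AbN×1, Abn×1, aBN×1, aBn×1, abN×1, abn×1
AaBbNn×AaBbNn grid (8·8=64): AABBNN=1 AABBNn=2 AABBnn=1 AABbNN=2 AABbNn=4 AABbnn=2 AAbbNN=1 AAbbNn=2 AAbbnn=1 AaBBNN=2 AaBBNn=4 AaBBnn=2 AaBbNN=4 AaBbNn=8 AaBbnn=4 AabbNN=2 AabbNn=4 Aabbnn=2 aaBBNN=1 aaBBNn=2 aaBBnn=1 aaBbNN=2 aaBbNn=4 aaBbnn=2 aabbNN=1 aabbNn=2 aabbnn=1
A_ bb nn hits 3/64; gcd=1; 3÷1/64÷1 = 3/64

P(A_ bb nn) = 3/64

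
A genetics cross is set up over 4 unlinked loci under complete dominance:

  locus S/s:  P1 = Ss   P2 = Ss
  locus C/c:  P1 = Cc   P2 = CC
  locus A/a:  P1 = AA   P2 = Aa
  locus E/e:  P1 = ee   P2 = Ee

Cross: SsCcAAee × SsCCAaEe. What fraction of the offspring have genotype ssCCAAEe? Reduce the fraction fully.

P(ssCCAAEe) = 1/32

SsCcAAee gametes: SCAe×4, ScAe×4, sCAe×4, scAe×4
SsCCAaEe gametes: SCAE×2, SCAe×2, SCaE×2, SCae×2, sCAE×2, sCAe×2, sCaE×2, sCae×2
SsCcAAee×SsCCAaEe grid (16·16=256): SSCCAAEe=8 SSCCAAee=8 SSCCAaEe=8 SSCCAaee=8 SSCcAAEe=8 SSCcAAee=8 SSCcAaEe=8 SSCcAaee=8 SsCCAAEe=16 SsCCAAee=16 SsCCAaEe=16 SsCCAaee=16 SsCcAAEe=16 SsCcAAee=16 SsCcAaEe=16 SsCcAaee=16 ssCCAAEe=8 ssCCAAee=8 ssCCAaEe=8 ssCCAaee=8 ssCcAAEe=8 ssCcAAee=8 ssCcAaEe=8 ssCcAaee=8
ssCCAAEe hits 8/256; gcd=8; 8÷8/256÷8 = 1/32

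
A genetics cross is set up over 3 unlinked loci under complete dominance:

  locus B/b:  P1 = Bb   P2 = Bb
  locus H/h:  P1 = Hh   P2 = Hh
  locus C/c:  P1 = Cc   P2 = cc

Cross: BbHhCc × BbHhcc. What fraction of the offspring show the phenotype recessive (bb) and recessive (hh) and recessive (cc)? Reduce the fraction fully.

BbHhCc gametes: BHC×1, BHc×1, BhC×1, Bhc×1, bHC×1, bHc×1, bhC×1, bhc×1
BbHhcc gametes: BHc×2, Bhc×2, bHc×2, bhc×2
BbHhCc×BbHhcc grid (8·8=64): BBHHCc=2 BBHHcc=2 BBHhCc=4 BBHhcc=4 BBhhCc=2 BBhhcc=2 BbHHCc=4 BbHHcc=4 BbHhCc=8 BbHhcc=8 BbhhCc=4 Bbhhcc=4 bbHHCc=2 bbHHcc=2 bbHhCc=4 bbHhcc=4 bbhhCc=2 bbhhcc=2
bb hh cc hits 2/64; gcd=2; 2÷2/64÷2 = 1/32

P(bb hh cc) = 1/32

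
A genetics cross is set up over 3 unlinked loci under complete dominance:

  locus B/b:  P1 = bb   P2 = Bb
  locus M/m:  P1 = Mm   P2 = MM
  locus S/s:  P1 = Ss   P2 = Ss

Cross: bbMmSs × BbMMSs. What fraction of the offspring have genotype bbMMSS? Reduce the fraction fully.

bbMmSs gametes: bMS×2, bMs×2, bmS×2, bms×2
BbMMSs gametes: BMS×2, BMs×2, bMS×2, bMs×2
bbMmSs×BbMMSs grid (8·8=64): BbMMSS=4 BbMMSs=8 BbMMss=4 BbMmSS=4 BbMmSs=8 BbMmss=4 bbMMSS=4 bbMMSs=8 bbMMss=4 bbMmSS=4 bbMmSs=8 bbMmss=4
bbMMSS hits 4/64; gcd=4; 4÷4/64÷4 = 1/16

P(bbMMSS) = 1/16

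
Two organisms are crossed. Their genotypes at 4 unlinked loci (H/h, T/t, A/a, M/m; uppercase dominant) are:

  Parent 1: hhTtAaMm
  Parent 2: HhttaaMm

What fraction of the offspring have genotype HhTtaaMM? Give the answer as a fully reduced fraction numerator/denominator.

P(HhTtaaMM) = 1/32

hhTtAaMm gametes: hTAM×2, hTAm×2, hTaM×2, hTam×2, htAM×2, htAm×2, htaM×2, htam×2
HhttaaMm gametes: HtaM×4, Htam×4, htaM×4, htam×4
hhTtAaMm×HhttaaMm grid (16·16=256): HhTtAaMM=8 HhTtAaMm=16 HhTtAamm=8 HhTtaaMM=8 HhTtaaMm=16 HhTtaamm=8 HhttAaMM=8 HhttAaMm=16 HhttAamm=8 HhttaaMM=8 HhttaaMm=16 Hhttaamm=8 hhTtAaMM=8 hhTtAaMm=16 hhTtAamm=8 hhTtaaMM=8 hhTtaaMm=16 hhTtaamm=8 hhttAaMM=8 hhttAaMm=16 hhttAamm=8 hhttaaMM=8 hhttaaMm=16 hhttaamm=8
HhTtaaMM hits 8/256; gcd=8; 8÷8/256÷8 = 1/32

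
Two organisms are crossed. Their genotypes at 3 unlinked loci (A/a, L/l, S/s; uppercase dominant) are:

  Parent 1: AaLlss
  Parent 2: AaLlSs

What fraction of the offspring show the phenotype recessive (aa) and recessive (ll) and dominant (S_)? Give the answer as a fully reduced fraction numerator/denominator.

P(aa ll S_) = 1/32

AaLlss gametes: ALs×2, Als×2, aLs×2, als×2
AaLlSs gametes: ALS×1, ALs×1, AlS×1, Als×1, aLS×1, aLs×1, alS×1, als×1
AaLlss×AaLlSs grid (8·8=64): AALLSs=2 AALLss=2 AALlSs=4 AALlss=4 AAllSs=2 AAllss=2 AaLLSs=4 AaLLss=4 AaLlSs=8 AaLlss=8 AallSs=4 Aallss=4 aaLLSs=2 aaLLss=2 aaLlSs=4 aaLlss=4 aallSs=2 aallss=2
aa ll S_ hits 2/64; gcd=2; 2÷2/64÷2 = 1/32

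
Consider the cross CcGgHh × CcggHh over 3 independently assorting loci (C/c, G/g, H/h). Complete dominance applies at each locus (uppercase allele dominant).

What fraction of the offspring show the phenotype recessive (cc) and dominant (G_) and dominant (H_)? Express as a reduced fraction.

CcGgHh gametes: CGH×1, CGh×1, CgH×1, Cgh×1, cGH×1, cGh×1, cgH×1, cgh×1
CcggHh gametes: CgH×2, Cgh×2, cgH×2, cgh×2
CcGgHh×CcggHh grid (8·8=64): CCGgHH=2 CCGgHh=4 CCGghh=2 CCggHH=2 CCggHh=4 CCgghh=2 CcGgHH=4 CcGgHh=8 CcGghh=4 CcggHH=4 CcggHh=8 Ccgghh=4 ccGgHH=2 ccGgHh=4 ccGghh=2 ccggHH=2 ccggHh=4 ccgghh=2
cc G_ H_ hits 6/64; gcd=2; 6÷2/64÷2 = 3/32

P(cc G_ H_) = 3/32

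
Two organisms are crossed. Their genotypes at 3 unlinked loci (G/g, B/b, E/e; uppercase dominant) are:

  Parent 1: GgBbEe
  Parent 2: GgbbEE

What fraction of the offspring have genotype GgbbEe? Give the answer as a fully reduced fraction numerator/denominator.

P(GgbbEe) = 1/8

GgBbEe gametes: GBE×1, GBe×1, GbE×1, Gbe×1, gBE×1, gBe×1, gbE×1, gbe×1
GgbbEE gametes: GbE×4, gbE×4
GgBbEe×GgbbEE grid (8·8=64): GGBbEE=4 GGBbEe=4 GGbbEE=4 GGbbEe=4 GgBbEE=8 GgBbEe=8 GgbbEE=8 GgbbEe=8 ggBbEE=4 ggBbEe=4 ggbbEE=4 ggbbEe=4
GgbbEe hits 8/64; gcd=8; 8÷8/64÷8 = 1/8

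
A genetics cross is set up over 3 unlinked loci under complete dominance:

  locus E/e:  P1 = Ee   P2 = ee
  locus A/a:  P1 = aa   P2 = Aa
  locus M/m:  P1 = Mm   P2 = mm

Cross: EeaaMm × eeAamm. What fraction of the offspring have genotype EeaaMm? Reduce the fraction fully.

EeaaMm gametes: EaM×2, Eam×2, eaM×2, eam×2
eeAamm gametes: eAm×4, eam×4
EeaaMm×eeAamm grid (8·8=64): EeAaMm=8 EeAamm=8 EeaaMm=8 Eeaamm=8 eeAaMm=8 eeAamm=8 eeaaMm=8 eeaamm=8
EeaaMm hits 8/64; gcd=8; 8÷8/64÷8 = 1/8

P(EeaaMm) = 1/8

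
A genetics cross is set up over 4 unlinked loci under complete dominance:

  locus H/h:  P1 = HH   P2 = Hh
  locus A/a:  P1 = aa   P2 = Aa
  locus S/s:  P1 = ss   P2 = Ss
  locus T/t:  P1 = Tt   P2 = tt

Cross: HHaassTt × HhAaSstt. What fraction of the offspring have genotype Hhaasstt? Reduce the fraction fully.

HHaassTt gametes: HasT×8, Hast×8
HhAaSstt gametes: HASt×2, HAst×2, HaSt×2, Hast×2, hASt×2, hAst×2, haSt×2, hast×2
HHaassTt×HhAaSstt grid (16·16=256): HHAaSsTt=16 HHAaSstt=16 HHAassTt=16 HHAasstt=16 HHaaSsTt=16 HHaaSstt=16 HHaassTt=16 HHaasstt=16 HhAaSsTt=16 HhAaSstt=16 HhAassTt=16 HhAasstt=16 HhaaSsTt=16 HhaaSstt=16 HhaassTt=16 Hhaasstt=16
Hhaasstt hits 16/256; gcd=16; 16÷16/256÷16 = 1/16

P(Hhaasstt) = 1/16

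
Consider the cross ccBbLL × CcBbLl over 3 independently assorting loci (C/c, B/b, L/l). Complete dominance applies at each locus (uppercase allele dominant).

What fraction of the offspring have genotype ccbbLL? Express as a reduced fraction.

P(ccbbLL) = 1/16

ccBbLL gametes: cBL×4, cbL×4
CcBbLl gametes: CBL×1, CBl×1, CbL×1, Cbl×1, cBL×1, cBl×1, cbL×1, cbl×1
ccBbLL×CcBbLl grid (8·8=64): CcBBLL=4 CcBBLl=4 CcBbLL=8 CcBbLl=8 CcbbLL=4 CcbbLl=4 ccBBLL=4 ccBBLl=4 ccBbLL=8 ccBbLl=8 ccbbLL=4 ccbbLl=4
ccbbLL hits 4/64; gcd=4; 4÷4/64÷4 = 1/16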